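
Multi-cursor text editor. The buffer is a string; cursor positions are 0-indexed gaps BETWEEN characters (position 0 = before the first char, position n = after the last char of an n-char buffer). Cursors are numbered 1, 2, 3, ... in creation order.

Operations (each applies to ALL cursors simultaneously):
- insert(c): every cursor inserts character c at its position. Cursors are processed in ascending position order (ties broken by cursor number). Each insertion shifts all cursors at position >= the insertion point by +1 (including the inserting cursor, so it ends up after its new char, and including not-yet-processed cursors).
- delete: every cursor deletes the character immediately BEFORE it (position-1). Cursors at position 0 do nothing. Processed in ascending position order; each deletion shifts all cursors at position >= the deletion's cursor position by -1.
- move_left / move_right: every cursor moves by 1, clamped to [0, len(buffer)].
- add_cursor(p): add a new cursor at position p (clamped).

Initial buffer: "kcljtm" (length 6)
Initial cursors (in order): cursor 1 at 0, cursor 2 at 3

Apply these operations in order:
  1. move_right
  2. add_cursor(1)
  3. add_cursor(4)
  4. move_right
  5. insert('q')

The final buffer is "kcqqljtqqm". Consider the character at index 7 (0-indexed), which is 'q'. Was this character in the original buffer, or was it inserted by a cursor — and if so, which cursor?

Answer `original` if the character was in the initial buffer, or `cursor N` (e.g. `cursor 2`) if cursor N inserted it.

Answer: cursor 2

Derivation:
After op 1 (move_right): buffer="kcljtm" (len 6), cursors c1@1 c2@4, authorship ......
After op 2 (add_cursor(1)): buffer="kcljtm" (len 6), cursors c1@1 c3@1 c2@4, authorship ......
After op 3 (add_cursor(4)): buffer="kcljtm" (len 6), cursors c1@1 c3@1 c2@4 c4@4, authorship ......
After op 4 (move_right): buffer="kcljtm" (len 6), cursors c1@2 c3@2 c2@5 c4@5, authorship ......
After op 5 (insert('q')): buffer="kcqqljtqqm" (len 10), cursors c1@4 c3@4 c2@9 c4@9, authorship ..13...24.
Authorship (.=original, N=cursor N): . . 1 3 . . . 2 4 .
Index 7: author = 2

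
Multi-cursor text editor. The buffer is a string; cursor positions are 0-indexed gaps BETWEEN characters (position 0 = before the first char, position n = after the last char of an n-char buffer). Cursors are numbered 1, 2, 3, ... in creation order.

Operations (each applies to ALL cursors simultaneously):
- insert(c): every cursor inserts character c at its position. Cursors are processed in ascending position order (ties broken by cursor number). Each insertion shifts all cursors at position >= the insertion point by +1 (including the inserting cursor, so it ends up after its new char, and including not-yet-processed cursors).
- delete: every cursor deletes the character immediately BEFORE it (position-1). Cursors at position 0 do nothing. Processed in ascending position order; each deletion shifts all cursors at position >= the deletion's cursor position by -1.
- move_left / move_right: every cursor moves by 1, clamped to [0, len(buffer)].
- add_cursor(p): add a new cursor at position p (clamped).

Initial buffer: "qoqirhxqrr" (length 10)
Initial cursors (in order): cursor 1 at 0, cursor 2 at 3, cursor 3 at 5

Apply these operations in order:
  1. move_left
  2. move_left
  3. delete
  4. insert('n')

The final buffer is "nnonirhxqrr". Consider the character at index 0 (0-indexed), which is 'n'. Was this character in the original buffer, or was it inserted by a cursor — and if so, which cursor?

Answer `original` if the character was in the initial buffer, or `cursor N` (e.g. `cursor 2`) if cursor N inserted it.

Answer: cursor 1

Derivation:
After op 1 (move_left): buffer="qoqirhxqrr" (len 10), cursors c1@0 c2@2 c3@4, authorship ..........
After op 2 (move_left): buffer="qoqirhxqrr" (len 10), cursors c1@0 c2@1 c3@3, authorship ..........
After op 3 (delete): buffer="oirhxqrr" (len 8), cursors c1@0 c2@0 c3@1, authorship ........
After op 4 (insert('n')): buffer="nnonirhxqrr" (len 11), cursors c1@2 c2@2 c3@4, authorship 12.3.......
Authorship (.=original, N=cursor N): 1 2 . 3 . . . . . . .
Index 0: author = 1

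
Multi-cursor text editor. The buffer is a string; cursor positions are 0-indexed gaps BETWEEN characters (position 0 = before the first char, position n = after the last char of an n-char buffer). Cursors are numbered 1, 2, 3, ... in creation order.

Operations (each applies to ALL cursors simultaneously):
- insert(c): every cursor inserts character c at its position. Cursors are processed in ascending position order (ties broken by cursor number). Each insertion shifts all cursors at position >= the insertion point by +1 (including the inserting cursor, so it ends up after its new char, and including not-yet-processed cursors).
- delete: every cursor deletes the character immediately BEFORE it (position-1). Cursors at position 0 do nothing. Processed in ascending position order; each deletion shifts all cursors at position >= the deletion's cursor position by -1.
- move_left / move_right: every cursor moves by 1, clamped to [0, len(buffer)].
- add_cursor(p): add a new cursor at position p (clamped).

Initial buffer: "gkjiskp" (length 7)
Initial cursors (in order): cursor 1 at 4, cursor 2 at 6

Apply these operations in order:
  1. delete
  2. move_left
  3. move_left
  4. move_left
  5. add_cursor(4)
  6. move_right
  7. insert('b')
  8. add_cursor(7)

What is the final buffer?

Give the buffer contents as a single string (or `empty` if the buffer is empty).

Answer: gbkbjspb

Derivation:
After op 1 (delete): buffer="gkjsp" (len 5), cursors c1@3 c2@4, authorship .....
After op 2 (move_left): buffer="gkjsp" (len 5), cursors c1@2 c2@3, authorship .....
After op 3 (move_left): buffer="gkjsp" (len 5), cursors c1@1 c2@2, authorship .....
After op 4 (move_left): buffer="gkjsp" (len 5), cursors c1@0 c2@1, authorship .....
After op 5 (add_cursor(4)): buffer="gkjsp" (len 5), cursors c1@0 c2@1 c3@4, authorship .....
After op 6 (move_right): buffer="gkjsp" (len 5), cursors c1@1 c2@2 c3@5, authorship .....
After op 7 (insert('b')): buffer="gbkbjspb" (len 8), cursors c1@2 c2@4 c3@8, authorship .1.2...3
After op 8 (add_cursor(7)): buffer="gbkbjspb" (len 8), cursors c1@2 c2@4 c4@7 c3@8, authorship .1.2...3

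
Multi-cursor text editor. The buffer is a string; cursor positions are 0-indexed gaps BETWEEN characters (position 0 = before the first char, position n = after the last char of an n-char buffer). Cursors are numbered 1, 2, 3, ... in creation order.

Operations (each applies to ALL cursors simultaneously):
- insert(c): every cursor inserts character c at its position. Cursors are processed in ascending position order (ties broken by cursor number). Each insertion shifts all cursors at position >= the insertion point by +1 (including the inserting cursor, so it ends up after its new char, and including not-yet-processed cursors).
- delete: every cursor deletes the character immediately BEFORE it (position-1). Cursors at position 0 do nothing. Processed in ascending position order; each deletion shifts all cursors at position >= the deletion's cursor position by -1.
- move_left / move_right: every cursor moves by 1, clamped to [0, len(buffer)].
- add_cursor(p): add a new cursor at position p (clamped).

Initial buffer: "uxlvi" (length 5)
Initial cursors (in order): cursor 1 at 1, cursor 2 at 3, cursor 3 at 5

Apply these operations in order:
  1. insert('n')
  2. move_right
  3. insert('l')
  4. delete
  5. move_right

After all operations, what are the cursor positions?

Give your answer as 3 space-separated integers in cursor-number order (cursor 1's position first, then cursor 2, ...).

Answer: 4 7 8

Derivation:
After op 1 (insert('n')): buffer="unxlnvin" (len 8), cursors c1@2 c2@5 c3@8, authorship .1..2..3
After op 2 (move_right): buffer="unxlnvin" (len 8), cursors c1@3 c2@6 c3@8, authorship .1..2..3
After op 3 (insert('l')): buffer="unxllnvlinl" (len 11), cursors c1@4 c2@8 c3@11, authorship .1.1.2.2.33
After op 4 (delete): buffer="unxlnvin" (len 8), cursors c1@3 c2@6 c3@8, authorship .1..2..3
After op 5 (move_right): buffer="unxlnvin" (len 8), cursors c1@4 c2@7 c3@8, authorship .1..2..3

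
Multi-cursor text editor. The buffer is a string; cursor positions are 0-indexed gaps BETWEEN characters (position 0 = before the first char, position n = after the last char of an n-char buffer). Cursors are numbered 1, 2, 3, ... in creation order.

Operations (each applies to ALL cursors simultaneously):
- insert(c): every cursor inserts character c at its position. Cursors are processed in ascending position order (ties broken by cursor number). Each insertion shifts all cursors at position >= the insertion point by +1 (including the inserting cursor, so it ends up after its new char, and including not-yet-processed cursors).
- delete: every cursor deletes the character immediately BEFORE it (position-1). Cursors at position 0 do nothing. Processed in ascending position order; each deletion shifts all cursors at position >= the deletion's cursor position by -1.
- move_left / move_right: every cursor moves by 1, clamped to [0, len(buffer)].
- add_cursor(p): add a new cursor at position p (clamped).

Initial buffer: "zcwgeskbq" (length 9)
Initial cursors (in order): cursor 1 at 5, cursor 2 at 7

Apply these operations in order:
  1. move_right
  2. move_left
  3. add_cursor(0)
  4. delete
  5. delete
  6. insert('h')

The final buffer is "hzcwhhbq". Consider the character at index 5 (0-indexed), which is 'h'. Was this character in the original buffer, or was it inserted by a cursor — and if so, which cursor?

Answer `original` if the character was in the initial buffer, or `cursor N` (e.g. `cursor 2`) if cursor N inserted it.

After op 1 (move_right): buffer="zcwgeskbq" (len 9), cursors c1@6 c2@8, authorship .........
After op 2 (move_left): buffer="zcwgeskbq" (len 9), cursors c1@5 c2@7, authorship .........
After op 3 (add_cursor(0)): buffer="zcwgeskbq" (len 9), cursors c3@0 c1@5 c2@7, authorship .........
After op 4 (delete): buffer="zcwgsbq" (len 7), cursors c3@0 c1@4 c2@5, authorship .......
After op 5 (delete): buffer="zcwbq" (len 5), cursors c3@0 c1@3 c2@3, authorship .....
After op 6 (insert('h')): buffer="hzcwhhbq" (len 8), cursors c3@1 c1@6 c2@6, authorship 3...12..
Authorship (.=original, N=cursor N): 3 . . . 1 2 . .
Index 5: author = 2

Answer: cursor 2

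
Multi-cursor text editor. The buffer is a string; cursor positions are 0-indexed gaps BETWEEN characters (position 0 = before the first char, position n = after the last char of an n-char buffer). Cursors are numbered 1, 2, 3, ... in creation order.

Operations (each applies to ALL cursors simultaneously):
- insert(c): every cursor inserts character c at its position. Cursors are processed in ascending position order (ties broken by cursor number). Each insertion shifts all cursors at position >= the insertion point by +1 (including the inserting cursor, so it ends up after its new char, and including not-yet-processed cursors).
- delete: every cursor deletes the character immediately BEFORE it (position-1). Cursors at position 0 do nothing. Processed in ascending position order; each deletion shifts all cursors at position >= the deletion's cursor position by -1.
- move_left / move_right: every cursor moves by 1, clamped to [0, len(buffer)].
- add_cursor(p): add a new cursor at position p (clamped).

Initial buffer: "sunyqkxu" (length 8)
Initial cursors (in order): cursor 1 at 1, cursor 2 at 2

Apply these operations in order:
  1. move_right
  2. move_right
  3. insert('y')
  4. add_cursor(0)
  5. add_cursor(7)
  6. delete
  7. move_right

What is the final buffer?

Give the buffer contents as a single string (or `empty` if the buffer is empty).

Answer: sunykxu

Derivation:
After op 1 (move_right): buffer="sunyqkxu" (len 8), cursors c1@2 c2@3, authorship ........
After op 2 (move_right): buffer="sunyqkxu" (len 8), cursors c1@3 c2@4, authorship ........
After op 3 (insert('y')): buffer="sunyyyqkxu" (len 10), cursors c1@4 c2@6, authorship ...1.2....
After op 4 (add_cursor(0)): buffer="sunyyyqkxu" (len 10), cursors c3@0 c1@4 c2@6, authorship ...1.2....
After op 5 (add_cursor(7)): buffer="sunyyyqkxu" (len 10), cursors c3@0 c1@4 c2@6 c4@7, authorship ...1.2....
After op 6 (delete): buffer="sunykxu" (len 7), cursors c3@0 c1@3 c2@4 c4@4, authorship .......
After op 7 (move_right): buffer="sunykxu" (len 7), cursors c3@1 c1@4 c2@5 c4@5, authorship .......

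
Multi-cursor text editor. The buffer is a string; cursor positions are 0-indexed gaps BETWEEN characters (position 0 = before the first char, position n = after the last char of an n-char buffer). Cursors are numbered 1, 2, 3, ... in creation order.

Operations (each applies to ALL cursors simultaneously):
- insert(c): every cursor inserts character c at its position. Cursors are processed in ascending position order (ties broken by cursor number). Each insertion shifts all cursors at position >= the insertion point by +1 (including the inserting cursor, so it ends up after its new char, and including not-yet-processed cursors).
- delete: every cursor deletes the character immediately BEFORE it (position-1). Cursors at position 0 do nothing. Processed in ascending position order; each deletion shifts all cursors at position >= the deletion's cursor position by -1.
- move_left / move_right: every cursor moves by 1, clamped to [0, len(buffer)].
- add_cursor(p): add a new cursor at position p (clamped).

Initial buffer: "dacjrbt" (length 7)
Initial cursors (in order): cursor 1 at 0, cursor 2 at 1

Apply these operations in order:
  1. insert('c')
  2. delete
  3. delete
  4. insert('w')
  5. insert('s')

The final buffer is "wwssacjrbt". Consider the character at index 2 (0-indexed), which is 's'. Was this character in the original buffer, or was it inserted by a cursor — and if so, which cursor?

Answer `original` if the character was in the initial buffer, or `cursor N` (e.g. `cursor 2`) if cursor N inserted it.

Answer: cursor 1

Derivation:
After op 1 (insert('c')): buffer="cdcacjrbt" (len 9), cursors c1@1 c2@3, authorship 1.2......
After op 2 (delete): buffer="dacjrbt" (len 7), cursors c1@0 c2@1, authorship .......
After op 3 (delete): buffer="acjrbt" (len 6), cursors c1@0 c2@0, authorship ......
After op 4 (insert('w')): buffer="wwacjrbt" (len 8), cursors c1@2 c2@2, authorship 12......
After op 5 (insert('s')): buffer="wwssacjrbt" (len 10), cursors c1@4 c2@4, authorship 1212......
Authorship (.=original, N=cursor N): 1 2 1 2 . . . . . .
Index 2: author = 1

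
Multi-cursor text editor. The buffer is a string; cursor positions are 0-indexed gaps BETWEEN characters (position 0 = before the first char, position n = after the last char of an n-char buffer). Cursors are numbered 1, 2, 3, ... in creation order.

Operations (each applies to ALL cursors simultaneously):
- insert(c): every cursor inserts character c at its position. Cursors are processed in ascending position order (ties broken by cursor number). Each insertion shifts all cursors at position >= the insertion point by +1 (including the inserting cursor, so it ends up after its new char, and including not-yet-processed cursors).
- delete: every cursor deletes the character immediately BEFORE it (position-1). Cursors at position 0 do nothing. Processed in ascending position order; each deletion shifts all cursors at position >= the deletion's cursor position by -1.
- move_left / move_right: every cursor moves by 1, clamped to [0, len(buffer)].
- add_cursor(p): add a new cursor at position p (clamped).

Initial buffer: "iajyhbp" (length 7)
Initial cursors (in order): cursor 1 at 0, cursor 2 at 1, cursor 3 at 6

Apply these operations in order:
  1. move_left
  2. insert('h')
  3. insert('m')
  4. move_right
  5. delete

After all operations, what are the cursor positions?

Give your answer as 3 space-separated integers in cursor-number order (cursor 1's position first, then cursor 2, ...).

Answer: 3 3 9

Derivation:
After op 1 (move_left): buffer="iajyhbp" (len 7), cursors c1@0 c2@0 c3@5, authorship .......
After op 2 (insert('h')): buffer="hhiajyhhbp" (len 10), cursors c1@2 c2@2 c3@8, authorship 12.....3..
After op 3 (insert('m')): buffer="hhmmiajyhhmbp" (len 13), cursors c1@4 c2@4 c3@11, authorship 1212.....33..
After op 4 (move_right): buffer="hhmmiajyhhmbp" (len 13), cursors c1@5 c2@5 c3@12, authorship 1212.....33..
After op 5 (delete): buffer="hhmajyhhmp" (len 10), cursors c1@3 c2@3 c3@9, authorship 121....33.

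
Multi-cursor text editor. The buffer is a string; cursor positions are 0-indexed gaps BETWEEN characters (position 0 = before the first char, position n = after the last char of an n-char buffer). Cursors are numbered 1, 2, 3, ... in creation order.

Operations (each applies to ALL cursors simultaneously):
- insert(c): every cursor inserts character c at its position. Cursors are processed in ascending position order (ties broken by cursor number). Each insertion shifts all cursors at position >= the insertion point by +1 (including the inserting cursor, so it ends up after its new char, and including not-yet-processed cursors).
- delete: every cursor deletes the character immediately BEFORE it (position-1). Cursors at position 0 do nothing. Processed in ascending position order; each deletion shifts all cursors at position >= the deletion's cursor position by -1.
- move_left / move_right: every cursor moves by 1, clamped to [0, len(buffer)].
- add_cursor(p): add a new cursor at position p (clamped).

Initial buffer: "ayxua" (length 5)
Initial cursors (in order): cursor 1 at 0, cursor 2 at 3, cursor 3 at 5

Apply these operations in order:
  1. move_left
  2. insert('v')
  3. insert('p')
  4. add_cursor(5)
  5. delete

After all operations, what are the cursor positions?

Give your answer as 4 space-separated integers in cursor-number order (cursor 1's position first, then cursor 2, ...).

Answer: 1 3 6 3

Derivation:
After op 1 (move_left): buffer="ayxua" (len 5), cursors c1@0 c2@2 c3@4, authorship .....
After op 2 (insert('v')): buffer="vayvxuva" (len 8), cursors c1@1 c2@4 c3@7, authorship 1..2..3.
After op 3 (insert('p')): buffer="vpayvpxuvpa" (len 11), cursors c1@2 c2@6 c3@10, authorship 11..22..33.
After op 4 (add_cursor(5)): buffer="vpayvpxuvpa" (len 11), cursors c1@2 c4@5 c2@6 c3@10, authorship 11..22..33.
After op 5 (delete): buffer="vayxuva" (len 7), cursors c1@1 c2@3 c4@3 c3@6, authorship 1....3.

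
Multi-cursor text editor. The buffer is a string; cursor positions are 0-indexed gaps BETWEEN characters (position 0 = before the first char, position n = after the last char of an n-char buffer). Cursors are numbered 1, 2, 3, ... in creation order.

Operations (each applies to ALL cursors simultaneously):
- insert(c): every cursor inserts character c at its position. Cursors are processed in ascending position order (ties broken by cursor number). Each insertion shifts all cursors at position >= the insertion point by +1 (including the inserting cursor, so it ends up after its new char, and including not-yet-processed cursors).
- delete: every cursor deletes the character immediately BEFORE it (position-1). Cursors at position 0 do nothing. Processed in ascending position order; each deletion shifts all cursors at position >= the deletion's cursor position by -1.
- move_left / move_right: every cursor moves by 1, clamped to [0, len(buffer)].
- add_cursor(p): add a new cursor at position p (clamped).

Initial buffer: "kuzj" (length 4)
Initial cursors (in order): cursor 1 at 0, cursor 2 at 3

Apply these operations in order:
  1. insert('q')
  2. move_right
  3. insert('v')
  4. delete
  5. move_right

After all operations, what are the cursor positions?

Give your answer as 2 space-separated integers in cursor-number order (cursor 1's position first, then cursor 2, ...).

Answer: 3 6

Derivation:
After op 1 (insert('q')): buffer="qkuzqj" (len 6), cursors c1@1 c2@5, authorship 1...2.
After op 2 (move_right): buffer="qkuzqj" (len 6), cursors c1@2 c2@6, authorship 1...2.
After op 3 (insert('v')): buffer="qkvuzqjv" (len 8), cursors c1@3 c2@8, authorship 1.1..2.2
After op 4 (delete): buffer="qkuzqj" (len 6), cursors c1@2 c2@6, authorship 1...2.
After op 5 (move_right): buffer="qkuzqj" (len 6), cursors c1@3 c2@6, authorship 1...2.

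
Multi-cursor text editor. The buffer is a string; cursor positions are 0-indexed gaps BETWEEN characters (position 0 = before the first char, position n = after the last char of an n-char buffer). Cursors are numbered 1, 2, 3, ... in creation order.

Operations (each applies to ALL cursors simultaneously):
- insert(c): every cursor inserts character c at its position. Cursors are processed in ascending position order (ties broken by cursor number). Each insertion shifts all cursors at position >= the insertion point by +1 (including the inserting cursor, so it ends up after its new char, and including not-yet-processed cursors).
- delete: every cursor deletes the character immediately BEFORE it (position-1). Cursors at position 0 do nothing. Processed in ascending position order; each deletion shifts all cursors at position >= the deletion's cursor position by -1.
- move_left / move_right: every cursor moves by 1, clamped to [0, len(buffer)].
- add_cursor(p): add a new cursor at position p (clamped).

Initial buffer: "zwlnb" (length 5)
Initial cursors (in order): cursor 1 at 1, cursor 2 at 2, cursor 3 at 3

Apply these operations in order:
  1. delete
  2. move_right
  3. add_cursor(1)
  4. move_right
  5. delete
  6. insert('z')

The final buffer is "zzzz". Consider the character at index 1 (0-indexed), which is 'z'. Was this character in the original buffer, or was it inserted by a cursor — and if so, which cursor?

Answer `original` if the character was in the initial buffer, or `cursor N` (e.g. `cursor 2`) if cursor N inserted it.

Answer: cursor 2

Derivation:
After op 1 (delete): buffer="nb" (len 2), cursors c1@0 c2@0 c3@0, authorship ..
After op 2 (move_right): buffer="nb" (len 2), cursors c1@1 c2@1 c3@1, authorship ..
After op 3 (add_cursor(1)): buffer="nb" (len 2), cursors c1@1 c2@1 c3@1 c4@1, authorship ..
After op 4 (move_right): buffer="nb" (len 2), cursors c1@2 c2@2 c3@2 c4@2, authorship ..
After op 5 (delete): buffer="" (len 0), cursors c1@0 c2@0 c3@0 c4@0, authorship 
After op 6 (insert('z')): buffer="zzzz" (len 4), cursors c1@4 c2@4 c3@4 c4@4, authorship 1234
Authorship (.=original, N=cursor N): 1 2 3 4
Index 1: author = 2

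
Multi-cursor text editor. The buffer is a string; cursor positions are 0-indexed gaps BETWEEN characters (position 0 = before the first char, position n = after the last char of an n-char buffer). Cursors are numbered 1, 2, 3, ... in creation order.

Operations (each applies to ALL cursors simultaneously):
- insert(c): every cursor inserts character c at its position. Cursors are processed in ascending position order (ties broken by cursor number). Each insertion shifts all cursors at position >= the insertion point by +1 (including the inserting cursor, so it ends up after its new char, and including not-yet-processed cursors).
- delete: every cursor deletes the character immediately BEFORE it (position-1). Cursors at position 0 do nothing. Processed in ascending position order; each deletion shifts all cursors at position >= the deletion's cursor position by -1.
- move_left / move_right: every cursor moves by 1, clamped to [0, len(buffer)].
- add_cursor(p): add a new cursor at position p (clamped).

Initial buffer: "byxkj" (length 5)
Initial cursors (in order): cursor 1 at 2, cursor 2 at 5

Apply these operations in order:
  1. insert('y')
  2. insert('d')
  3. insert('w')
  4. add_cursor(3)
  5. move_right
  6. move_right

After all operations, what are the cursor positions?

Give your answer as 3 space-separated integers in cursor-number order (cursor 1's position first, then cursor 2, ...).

After op 1 (insert('y')): buffer="byyxkjy" (len 7), cursors c1@3 c2@7, authorship ..1...2
After op 2 (insert('d')): buffer="byydxkjyd" (len 9), cursors c1@4 c2@9, authorship ..11...22
After op 3 (insert('w')): buffer="byydwxkjydw" (len 11), cursors c1@5 c2@11, authorship ..111...222
After op 4 (add_cursor(3)): buffer="byydwxkjydw" (len 11), cursors c3@3 c1@5 c2@11, authorship ..111...222
After op 5 (move_right): buffer="byydwxkjydw" (len 11), cursors c3@4 c1@6 c2@11, authorship ..111...222
After op 6 (move_right): buffer="byydwxkjydw" (len 11), cursors c3@5 c1@7 c2@11, authorship ..111...222

Answer: 7 11 5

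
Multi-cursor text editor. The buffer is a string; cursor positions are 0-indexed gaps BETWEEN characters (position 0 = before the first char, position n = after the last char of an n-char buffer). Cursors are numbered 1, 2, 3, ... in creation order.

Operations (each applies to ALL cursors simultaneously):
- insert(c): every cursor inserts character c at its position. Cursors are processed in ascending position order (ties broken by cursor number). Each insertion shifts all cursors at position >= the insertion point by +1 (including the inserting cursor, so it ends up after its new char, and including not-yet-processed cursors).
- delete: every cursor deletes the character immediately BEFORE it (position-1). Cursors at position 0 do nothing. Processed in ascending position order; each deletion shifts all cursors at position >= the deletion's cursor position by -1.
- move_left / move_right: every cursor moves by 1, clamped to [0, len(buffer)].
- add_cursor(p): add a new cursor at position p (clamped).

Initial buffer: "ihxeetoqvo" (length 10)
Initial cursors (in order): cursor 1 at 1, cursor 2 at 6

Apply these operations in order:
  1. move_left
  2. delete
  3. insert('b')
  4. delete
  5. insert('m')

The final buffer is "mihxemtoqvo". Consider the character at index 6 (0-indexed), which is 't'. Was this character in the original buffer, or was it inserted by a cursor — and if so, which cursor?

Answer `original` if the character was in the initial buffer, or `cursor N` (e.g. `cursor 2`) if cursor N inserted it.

Answer: original

Derivation:
After op 1 (move_left): buffer="ihxeetoqvo" (len 10), cursors c1@0 c2@5, authorship ..........
After op 2 (delete): buffer="ihxetoqvo" (len 9), cursors c1@0 c2@4, authorship .........
After op 3 (insert('b')): buffer="bihxebtoqvo" (len 11), cursors c1@1 c2@6, authorship 1....2.....
After op 4 (delete): buffer="ihxetoqvo" (len 9), cursors c1@0 c2@4, authorship .........
After op 5 (insert('m')): buffer="mihxemtoqvo" (len 11), cursors c1@1 c2@6, authorship 1....2.....
Authorship (.=original, N=cursor N): 1 . . . . 2 . . . . .
Index 6: author = original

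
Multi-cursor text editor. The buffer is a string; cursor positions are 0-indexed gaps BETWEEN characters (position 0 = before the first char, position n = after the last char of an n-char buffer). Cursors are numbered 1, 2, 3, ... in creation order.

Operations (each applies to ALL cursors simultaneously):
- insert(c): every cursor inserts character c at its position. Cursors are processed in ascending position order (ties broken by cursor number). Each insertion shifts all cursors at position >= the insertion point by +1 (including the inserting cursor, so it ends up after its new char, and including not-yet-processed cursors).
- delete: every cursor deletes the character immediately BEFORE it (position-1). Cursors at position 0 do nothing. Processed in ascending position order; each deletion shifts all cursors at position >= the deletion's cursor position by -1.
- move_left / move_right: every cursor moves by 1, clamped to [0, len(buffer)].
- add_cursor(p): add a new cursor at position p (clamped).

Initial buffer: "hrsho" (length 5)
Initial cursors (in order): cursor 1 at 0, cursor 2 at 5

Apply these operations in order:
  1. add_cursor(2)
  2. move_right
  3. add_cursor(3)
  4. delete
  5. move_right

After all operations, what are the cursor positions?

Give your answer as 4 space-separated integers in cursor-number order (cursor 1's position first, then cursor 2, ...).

After op 1 (add_cursor(2)): buffer="hrsho" (len 5), cursors c1@0 c3@2 c2@5, authorship .....
After op 2 (move_right): buffer="hrsho" (len 5), cursors c1@1 c3@3 c2@5, authorship .....
After op 3 (add_cursor(3)): buffer="hrsho" (len 5), cursors c1@1 c3@3 c4@3 c2@5, authorship .....
After op 4 (delete): buffer="h" (len 1), cursors c1@0 c3@0 c4@0 c2@1, authorship .
After op 5 (move_right): buffer="h" (len 1), cursors c1@1 c2@1 c3@1 c4@1, authorship .

Answer: 1 1 1 1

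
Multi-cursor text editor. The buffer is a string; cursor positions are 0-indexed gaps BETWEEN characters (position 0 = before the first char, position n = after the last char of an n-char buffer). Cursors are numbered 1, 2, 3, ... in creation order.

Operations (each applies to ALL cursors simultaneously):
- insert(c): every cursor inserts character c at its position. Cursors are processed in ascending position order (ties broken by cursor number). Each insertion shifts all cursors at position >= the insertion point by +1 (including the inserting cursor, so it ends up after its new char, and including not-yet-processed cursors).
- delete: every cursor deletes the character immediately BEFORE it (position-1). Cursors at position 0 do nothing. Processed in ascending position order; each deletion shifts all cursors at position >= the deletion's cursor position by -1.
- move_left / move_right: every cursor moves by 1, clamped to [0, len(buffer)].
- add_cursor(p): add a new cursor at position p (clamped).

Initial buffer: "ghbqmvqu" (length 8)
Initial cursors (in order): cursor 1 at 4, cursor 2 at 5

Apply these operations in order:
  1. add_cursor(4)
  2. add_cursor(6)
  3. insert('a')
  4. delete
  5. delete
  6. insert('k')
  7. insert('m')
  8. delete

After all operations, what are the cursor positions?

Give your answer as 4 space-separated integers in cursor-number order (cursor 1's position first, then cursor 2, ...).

Answer: 6 6 6 6

Derivation:
After op 1 (add_cursor(4)): buffer="ghbqmvqu" (len 8), cursors c1@4 c3@4 c2@5, authorship ........
After op 2 (add_cursor(6)): buffer="ghbqmvqu" (len 8), cursors c1@4 c3@4 c2@5 c4@6, authorship ........
After op 3 (insert('a')): buffer="ghbqaamavaqu" (len 12), cursors c1@6 c3@6 c2@8 c4@10, authorship ....13.2.4..
After op 4 (delete): buffer="ghbqmvqu" (len 8), cursors c1@4 c3@4 c2@5 c4@6, authorship ........
After op 5 (delete): buffer="ghqu" (len 4), cursors c1@2 c2@2 c3@2 c4@2, authorship ....
After op 6 (insert('k')): buffer="ghkkkkqu" (len 8), cursors c1@6 c2@6 c3@6 c4@6, authorship ..1234..
After op 7 (insert('m')): buffer="ghkkkkmmmmqu" (len 12), cursors c1@10 c2@10 c3@10 c4@10, authorship ..12341234..
After op 8 (delete): buffer="ghkkkkqu" (len 8), cursors c1@6 c2@6 c3@6 c4@6, authorship ..1234..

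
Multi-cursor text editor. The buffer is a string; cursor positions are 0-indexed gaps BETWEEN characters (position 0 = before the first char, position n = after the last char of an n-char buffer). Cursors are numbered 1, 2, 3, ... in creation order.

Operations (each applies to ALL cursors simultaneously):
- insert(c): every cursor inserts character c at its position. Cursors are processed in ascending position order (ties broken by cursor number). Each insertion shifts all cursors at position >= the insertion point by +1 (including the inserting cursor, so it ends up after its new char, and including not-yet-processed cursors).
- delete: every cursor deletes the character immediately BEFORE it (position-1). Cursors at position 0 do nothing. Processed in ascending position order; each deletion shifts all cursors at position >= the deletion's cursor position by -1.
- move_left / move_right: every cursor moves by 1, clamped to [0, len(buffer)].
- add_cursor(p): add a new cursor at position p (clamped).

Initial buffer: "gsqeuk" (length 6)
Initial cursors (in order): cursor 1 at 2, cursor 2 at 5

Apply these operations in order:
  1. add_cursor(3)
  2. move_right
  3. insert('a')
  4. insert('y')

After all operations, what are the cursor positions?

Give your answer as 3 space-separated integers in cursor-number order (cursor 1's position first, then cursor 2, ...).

Answer: 5 12 8

Derivation:
After op 1 (add_cursor(3)): buffer="gsqeuk" (len 6), cursors c1@2 c3@3 c2@5, authorship ......
After op 2 (move_right): buffer="gsqeuk" (len 6), cursors c1@3 c3@4 c2@6, authorship ......
After op 3 (insert('a')): buffer="gsqaeauka" (len 9), cursors c1@4 c3@6 c2@9, authorship ...1.3..2
After op 4 (insert('y')): buffer="gsqayeayukay" (len 12), cursors c1@5 c3@8 c2@12, authorship ...11.33..22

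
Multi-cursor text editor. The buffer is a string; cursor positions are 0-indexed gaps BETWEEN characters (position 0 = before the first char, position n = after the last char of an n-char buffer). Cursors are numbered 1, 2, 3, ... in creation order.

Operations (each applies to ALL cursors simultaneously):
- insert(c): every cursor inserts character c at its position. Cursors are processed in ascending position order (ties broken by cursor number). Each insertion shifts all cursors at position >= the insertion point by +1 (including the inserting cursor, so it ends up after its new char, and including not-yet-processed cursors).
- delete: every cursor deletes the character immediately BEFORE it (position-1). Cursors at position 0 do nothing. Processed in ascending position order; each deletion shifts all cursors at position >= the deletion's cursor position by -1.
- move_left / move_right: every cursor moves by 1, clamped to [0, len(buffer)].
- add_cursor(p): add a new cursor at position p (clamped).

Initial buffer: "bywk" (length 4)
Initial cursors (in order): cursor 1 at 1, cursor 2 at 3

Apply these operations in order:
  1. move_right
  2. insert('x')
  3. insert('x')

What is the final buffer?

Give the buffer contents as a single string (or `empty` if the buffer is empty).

After op 1 (move_right): buffer="bywk" (len 4), cursors c1@2 c2@4, authorship ....
After op 2 (insert('x')): buffer="byxwkx" (len 6), cursors c1@3 c2@6, authorship ..1..2
After op 3 (insert('x')): buffer="byxxwkxx" (len 8), cursors c1@4 c2@8, authorship ..11..22

Answer: byxxwkxx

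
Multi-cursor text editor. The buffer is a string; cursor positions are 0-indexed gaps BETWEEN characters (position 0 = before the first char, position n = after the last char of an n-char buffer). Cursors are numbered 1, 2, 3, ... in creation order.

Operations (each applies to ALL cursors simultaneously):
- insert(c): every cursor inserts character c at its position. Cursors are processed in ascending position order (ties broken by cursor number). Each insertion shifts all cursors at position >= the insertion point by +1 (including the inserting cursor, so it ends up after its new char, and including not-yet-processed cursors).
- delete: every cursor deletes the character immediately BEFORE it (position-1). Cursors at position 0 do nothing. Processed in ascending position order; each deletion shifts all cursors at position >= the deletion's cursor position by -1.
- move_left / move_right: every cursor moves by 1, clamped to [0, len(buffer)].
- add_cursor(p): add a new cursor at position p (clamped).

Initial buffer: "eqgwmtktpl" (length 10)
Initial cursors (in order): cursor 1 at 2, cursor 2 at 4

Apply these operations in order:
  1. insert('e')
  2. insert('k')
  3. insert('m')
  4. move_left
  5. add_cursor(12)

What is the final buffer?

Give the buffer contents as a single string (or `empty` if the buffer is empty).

Answer: eqekmgwekmmtktpl

Derivation:
After op 1 (insert('e')): buffer="eqegwemtktpl" (len 12), cursors c1@3 c2@6, authorship ..1..2......
After op 2 (insert('k')): buffer="eqekgwekmtktpl" (len 14), cursors c1@4 c2@8, authorship ..11..22......
After op 3 (insert('m')): buffer="eqekmgwekmmtktpl" (len 16), cursors c1@5 c2@10, authorship ..111..222......
After op 4 (move_left): buffer="eqekmgwekmmtktpl" (len 16), cursors c1@4 c2@9, authorship ..111..222......
After op 5 (add_cursor(12)): buffer="eqekmgwekmmtktpl" (len 16), cursors c1@4 c2@9 c3@12, authorship ..111..222......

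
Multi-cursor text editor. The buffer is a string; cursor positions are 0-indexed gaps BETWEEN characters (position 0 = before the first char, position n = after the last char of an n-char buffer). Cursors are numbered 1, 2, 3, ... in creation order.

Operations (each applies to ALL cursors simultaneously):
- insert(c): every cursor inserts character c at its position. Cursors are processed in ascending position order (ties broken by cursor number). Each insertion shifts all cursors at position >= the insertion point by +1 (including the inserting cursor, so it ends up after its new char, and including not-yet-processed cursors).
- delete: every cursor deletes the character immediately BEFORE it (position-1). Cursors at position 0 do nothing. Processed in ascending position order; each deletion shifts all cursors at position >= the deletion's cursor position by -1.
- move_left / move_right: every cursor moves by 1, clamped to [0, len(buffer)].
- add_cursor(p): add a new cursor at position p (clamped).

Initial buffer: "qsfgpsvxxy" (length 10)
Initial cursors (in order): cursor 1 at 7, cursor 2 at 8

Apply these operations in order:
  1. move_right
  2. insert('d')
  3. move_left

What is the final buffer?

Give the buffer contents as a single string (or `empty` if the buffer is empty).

After op 1 (move_right): buffer="qsfgpsvxxy" (len 10), cursors c1@8 c2@9, authorship ..........
After op 2 (insert('d')): buffer="qsfgpsvxdxdy" (len 12), cursors c1@9 c2@11, authorship ........1.2.
After op 3 (move_left): buffer="qsfgpsvxdxdy" (len 12), cursors c1@8 c2@10, authorship ........1.2.

Answer: qsfgpsvxdxdy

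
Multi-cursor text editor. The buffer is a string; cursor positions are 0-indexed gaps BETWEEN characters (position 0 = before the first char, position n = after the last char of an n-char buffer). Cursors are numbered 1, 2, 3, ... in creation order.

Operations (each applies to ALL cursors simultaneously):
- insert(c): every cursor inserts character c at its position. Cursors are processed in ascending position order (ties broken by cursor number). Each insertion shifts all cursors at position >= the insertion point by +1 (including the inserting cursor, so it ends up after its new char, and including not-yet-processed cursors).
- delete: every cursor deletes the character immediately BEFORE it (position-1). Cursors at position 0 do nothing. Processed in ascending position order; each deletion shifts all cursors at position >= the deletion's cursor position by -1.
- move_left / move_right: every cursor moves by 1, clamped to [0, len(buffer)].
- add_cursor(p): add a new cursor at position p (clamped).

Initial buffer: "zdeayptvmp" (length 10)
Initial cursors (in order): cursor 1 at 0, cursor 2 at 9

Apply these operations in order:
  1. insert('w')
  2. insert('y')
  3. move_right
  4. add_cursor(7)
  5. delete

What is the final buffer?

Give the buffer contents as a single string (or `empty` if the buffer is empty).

After op 1 (insert('w')): buffer="wzdeayptvmwp" (len 12), cursors c1@1 c2@11, authorship 1.........2.
After op 2 (insert('y')): buffer="wyzdeayptvmwyp" (len 14), cursors c1@2 c2@13, authorship 11.........22.
After op 3 (move_right): buffer="wyzdeayptvmwyp" (len 14), cursors c1@3 c2@14, authorship 11.........22.
After op 4 (add_cursor(7)): buffer="wyzdeayptvmwyp" (len 14), cursors c1@3 c3@7 c2@14, authorship 11.........22.
After op 5 (delete): buffer="wydeaptvmwy" (len 11), cursors c1@2 c3@5 c2@11, authorship 11.......22

Answer: wydeaptvmwy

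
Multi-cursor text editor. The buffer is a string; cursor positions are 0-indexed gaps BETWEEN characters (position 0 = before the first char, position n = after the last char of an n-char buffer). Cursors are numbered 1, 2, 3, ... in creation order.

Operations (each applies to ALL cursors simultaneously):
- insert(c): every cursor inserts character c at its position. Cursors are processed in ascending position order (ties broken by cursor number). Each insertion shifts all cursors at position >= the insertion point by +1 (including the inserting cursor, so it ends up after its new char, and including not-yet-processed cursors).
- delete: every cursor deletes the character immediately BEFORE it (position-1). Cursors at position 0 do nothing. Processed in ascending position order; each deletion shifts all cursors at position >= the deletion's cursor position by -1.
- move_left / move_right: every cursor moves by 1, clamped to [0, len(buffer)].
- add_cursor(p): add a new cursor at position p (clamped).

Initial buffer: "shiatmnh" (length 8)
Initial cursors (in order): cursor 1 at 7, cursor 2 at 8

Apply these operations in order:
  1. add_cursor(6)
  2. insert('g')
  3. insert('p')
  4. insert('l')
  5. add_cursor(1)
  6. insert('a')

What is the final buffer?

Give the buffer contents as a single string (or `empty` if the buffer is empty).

Answer: sahiatmgplangplahgpla

Derivation:
After op 1 (add_cursor(6)): buffer="shiatmnh" (len 8), cursors c3@6 c1@7 c2@8, authorship ........
After op 2 (insert('g')): buffer="shiatmgnghg" (len 11), cursors c3@7 c1@9 c2@11, authorship ......3.1.2
After op 3 (insert('p')): buffer="shiatmgpngphgp" (len 14), cursors c3@8 c1@11 c2@14, authorship ......33.11.22
After op 4 (insert('l')): buffer="shiatmgplngplhgpl" (len 17), cursors c3@9 c1@13 c2@17, authorship ......333.111.222
After op 5 (add_cursor(1)): buffer="shiatmgplngplhgpl" (len 17), cursors c4@1 c3@9 c1@13 c2@17, authorship ......333.111.222
After op 6 (insert('a')): buffer="sahiatmgplangplahgpla" (len 21), cursors c4@2 c3@11 c1@16 c2@21, authorship .4.....3333.1111.2222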